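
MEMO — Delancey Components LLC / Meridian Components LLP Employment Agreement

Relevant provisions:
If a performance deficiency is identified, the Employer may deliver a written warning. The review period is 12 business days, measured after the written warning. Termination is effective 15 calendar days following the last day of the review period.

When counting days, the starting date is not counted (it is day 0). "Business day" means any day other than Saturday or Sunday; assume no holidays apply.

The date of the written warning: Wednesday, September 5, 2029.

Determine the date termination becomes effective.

October 6, 2029

The last day of the review period: counting 12 business days from Wednesday, September 5, 2029 (Sep 6, Sep 7, Sep 10, Sep 11, …, Sep 19, Sep 20, Sep 21, skipping weekends) reaches Friday, September 21, 2029.
The date termination becomes effective: 15 calendar days after September 21, 2029 is October 6, 2029.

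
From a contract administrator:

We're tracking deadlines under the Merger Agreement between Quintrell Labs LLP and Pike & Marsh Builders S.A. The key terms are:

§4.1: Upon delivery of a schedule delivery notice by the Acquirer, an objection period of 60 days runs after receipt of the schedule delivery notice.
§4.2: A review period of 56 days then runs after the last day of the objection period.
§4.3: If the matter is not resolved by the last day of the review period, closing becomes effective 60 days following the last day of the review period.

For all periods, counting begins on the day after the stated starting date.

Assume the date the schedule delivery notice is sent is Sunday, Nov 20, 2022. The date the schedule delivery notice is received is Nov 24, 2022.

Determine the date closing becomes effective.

May 19, 2023

The last day of the objection period: 60 calendar days after Nov 24, 2022 is Jan 23, 2023.
Adding 56 calendar days to Jan 23, 2023 gives Mar 20, 2023, which is the last day of the review period.
Adding 60 calendar days to Mar 20, 2023 gives May 19, 2023, which is the date closing becomes effective.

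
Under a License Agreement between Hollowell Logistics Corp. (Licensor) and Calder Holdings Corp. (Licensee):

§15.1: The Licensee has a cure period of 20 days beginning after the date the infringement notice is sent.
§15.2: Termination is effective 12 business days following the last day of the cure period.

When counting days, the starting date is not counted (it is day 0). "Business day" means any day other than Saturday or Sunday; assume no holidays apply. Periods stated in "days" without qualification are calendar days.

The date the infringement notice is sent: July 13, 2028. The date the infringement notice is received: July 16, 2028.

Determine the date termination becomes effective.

August 18, 2028

The last day of the cure period: July 13, 2028 + 20 days = August 2, 2028.
From Wednesday, August 2, 2028, 12 business days (Aug 3, Aug 4, Aug 7, Aug 8, …, Aug 16, Aug 17, Aug 18, skipping weekends) brings us to Friday, August 18, 2028, which is the date termination becomes effective.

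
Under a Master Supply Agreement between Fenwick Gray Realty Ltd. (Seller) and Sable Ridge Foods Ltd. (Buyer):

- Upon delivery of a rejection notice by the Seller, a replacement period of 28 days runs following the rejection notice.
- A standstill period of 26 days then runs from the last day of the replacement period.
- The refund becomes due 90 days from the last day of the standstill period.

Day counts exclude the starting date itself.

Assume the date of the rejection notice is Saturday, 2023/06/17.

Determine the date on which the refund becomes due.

2023/11/08

The last day of the replacement period: 2023/06/17 + 28 days = 2023/07/15.
The last day of the standstill period: 26 calendar days after 2023/07/15 is 2023/08/10.
Adding 90 calendar days to 2023/08/10 gives 2023/11/08, which is the date on which the refund becomes due.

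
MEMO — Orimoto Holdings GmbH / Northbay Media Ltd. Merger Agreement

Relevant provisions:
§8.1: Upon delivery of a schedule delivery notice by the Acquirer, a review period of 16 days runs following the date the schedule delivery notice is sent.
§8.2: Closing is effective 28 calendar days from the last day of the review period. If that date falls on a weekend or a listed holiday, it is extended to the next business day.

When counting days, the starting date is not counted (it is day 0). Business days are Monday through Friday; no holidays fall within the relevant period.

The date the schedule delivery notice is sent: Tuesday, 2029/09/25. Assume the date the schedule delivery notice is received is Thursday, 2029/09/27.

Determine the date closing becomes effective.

The last day of the review period: 2029/09/25 + 16 days = 2029/10/11.
The date closing becomes effective: 28 calendar days after 2029/10/11 is 2029/11/08. 2029/11/08 is a Thursday, so no roll-forward applies.

2029/11/08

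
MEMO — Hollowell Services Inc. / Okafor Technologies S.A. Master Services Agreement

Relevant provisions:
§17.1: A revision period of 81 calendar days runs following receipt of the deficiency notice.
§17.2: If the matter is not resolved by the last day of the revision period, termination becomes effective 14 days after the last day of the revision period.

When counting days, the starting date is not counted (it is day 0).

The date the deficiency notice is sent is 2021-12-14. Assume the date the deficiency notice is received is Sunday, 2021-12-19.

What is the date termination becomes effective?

2022-03-24

The last day of the revision period: 2021-12-19 + 81 days = 2022-03-10.
The date termination becomes effective: 2022-03-10 + 14 days = 2022-03-24.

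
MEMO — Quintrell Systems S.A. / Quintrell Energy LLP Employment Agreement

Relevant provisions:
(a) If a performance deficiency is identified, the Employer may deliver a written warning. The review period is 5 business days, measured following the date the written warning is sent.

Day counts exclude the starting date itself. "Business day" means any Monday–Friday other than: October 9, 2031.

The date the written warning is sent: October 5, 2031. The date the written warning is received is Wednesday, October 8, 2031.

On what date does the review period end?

October 13, 2031

The last day of the review period: counting 5 business days from Sunday, October 5, 2031 (Oct 6, Oct 7, Oct 8, Oct 10, Oct 13, skipping weekends and the listed holiday on Oct 9) reaches Monday, October 13, 2031.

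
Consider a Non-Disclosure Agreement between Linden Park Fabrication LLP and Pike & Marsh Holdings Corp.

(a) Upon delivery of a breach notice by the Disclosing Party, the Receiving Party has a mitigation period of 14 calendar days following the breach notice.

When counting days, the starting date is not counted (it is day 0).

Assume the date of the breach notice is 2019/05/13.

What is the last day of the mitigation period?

The last day of the mitigation period: 2019/05/13 + 14 days = 2019/05/27.

2019/05/27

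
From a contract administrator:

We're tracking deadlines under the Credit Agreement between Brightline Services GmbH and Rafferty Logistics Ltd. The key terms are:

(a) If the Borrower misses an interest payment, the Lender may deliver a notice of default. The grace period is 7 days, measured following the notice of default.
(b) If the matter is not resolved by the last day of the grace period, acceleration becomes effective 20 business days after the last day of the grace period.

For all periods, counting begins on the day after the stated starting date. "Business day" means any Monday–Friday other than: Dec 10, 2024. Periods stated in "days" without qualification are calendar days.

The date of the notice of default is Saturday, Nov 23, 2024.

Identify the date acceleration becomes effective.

The last day of the grace period: Nov 23, 2024 + 7 days = Nov 30, 2024.
The date acceleration becomes effective: counting 20 business days from Saturday, Nov 30, 2024 (Dec 2, Dec 3, Dec 4, Dec 5, …, Dec 26, Dec 27, Dec 30, skipping weekends and the listed holiday on Dec 10) reaches Monday, Dec 30, 2024.

Dec 30, 2024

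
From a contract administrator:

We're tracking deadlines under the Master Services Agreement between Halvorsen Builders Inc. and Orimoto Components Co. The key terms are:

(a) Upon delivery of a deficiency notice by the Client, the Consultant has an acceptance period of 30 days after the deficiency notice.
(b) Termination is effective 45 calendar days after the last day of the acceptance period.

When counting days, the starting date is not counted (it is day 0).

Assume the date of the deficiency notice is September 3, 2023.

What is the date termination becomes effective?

November 17, 2023

The last day of the acceptance period: September 3, 2023 + 30 days = October 3, 2023.
The date termination becomes effective: October 3, 2023 + 45 days = November 17, 2023.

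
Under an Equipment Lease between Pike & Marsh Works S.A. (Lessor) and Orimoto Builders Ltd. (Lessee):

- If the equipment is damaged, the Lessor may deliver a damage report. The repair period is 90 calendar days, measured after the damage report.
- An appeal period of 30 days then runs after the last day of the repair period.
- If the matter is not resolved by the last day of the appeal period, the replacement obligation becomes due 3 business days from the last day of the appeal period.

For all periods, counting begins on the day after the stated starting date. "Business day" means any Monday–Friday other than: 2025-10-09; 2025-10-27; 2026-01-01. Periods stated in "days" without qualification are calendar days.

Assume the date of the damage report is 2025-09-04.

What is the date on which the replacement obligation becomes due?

The last day of the repair period: 2025-09-04 + 90 days = 2025-12-03.
The last day of the appeal period: 2025-12-03 + 30 days = 2026-01-02.
From Friday, 2026-01-02, 3 business days (Jan 5, Jan 6, Jan 7, skipping weekends) brings us to Wednesday, 2026-01-07, which is the date on which the replacement obligation becomes due.

2026-01-07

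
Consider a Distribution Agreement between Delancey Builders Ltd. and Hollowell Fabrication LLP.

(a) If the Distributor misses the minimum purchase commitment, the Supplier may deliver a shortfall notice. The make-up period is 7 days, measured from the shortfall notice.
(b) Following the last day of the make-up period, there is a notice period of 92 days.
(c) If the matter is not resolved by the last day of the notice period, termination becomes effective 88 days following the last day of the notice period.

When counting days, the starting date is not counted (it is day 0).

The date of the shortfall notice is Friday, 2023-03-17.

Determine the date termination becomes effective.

2023-09-20

The last day of the make-up period: 2023-03-17 + 7 days = 2023-03-24.
Adding 92 calendar days to 2023-03-24 gives 2023-06-24, which is the last day of the notice period.
Adding 88 calendar days to 2023-06-24 gives 2023-09-20, which is the date termination becomes effective.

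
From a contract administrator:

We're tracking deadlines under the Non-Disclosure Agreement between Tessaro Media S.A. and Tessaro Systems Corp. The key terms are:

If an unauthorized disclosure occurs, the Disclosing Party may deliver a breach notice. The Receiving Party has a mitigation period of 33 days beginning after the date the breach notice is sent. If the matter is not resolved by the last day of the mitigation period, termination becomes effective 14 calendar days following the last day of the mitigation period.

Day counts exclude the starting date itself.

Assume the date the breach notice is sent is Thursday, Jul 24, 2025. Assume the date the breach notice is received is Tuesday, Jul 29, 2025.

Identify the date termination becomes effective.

The last day of the mitigation period: Jul 24, 2025 + 33 days = Aug 26, 2025.
Adding 14 calendar days to Aug 26, 2025 gives Sep 9, 2025, which is the date termination becomes effective.

Sep 9, 2025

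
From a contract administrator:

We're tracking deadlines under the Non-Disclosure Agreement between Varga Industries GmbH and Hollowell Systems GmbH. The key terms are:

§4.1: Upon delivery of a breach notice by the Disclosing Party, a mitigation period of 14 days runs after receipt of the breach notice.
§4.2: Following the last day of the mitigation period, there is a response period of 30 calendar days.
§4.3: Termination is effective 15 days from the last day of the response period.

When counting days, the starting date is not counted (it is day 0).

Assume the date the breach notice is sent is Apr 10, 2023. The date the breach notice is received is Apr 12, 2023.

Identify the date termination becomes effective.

Jun 10, 2023

The last day of the mitigation period: 14 calendar days after Apr 12, 2023 is Apr 26, 2023.
Adding 30 calendar days to Apr 26, 2023 gives May 26, 2023, which is the last day of the response period.
Adding 15 calendar days to May 26, 2023 gives Jun 10, 2023, which is the date termination becomes effective.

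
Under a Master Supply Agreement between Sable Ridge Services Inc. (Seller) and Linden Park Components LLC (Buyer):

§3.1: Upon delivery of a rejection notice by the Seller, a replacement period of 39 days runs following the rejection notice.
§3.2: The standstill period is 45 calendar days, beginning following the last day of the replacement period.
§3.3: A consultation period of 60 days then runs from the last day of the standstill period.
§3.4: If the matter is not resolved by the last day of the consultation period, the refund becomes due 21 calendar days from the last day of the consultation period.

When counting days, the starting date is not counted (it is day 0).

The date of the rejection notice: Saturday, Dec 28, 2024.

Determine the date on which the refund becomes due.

Adding 39 calendar days to Dec 28, 2024 gives Feb 5, 2025, which is the last day of the replacement period.
The last day of the standstill period: 45 calendar days after Feb 5, 2025 is Mar 22, 2025.
Adding 60 calendar days to Mar 22, 2025 gives May 21, 2025, which is the last day of the consultation period.
The date on which the refund becomes due: 21 calendar days after May 21, 2025 is Jun 11, 2025.

Jun 11, 2025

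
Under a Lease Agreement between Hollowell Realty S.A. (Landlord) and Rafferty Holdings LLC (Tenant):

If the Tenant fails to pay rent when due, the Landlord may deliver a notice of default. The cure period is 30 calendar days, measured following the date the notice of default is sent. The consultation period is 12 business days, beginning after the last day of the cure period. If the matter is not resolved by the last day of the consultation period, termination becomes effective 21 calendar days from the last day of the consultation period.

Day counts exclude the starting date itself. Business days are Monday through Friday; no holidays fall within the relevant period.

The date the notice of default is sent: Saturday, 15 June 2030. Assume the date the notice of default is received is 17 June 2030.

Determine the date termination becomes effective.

Adding 30 calendar days to 15 June 2030 gives 15 July 2030, which is the last day of the cure period.
From Monday, 15 July 2030, 12 business days (Jul 16, Jul 17, Jul 18, Jul 19, …, Jul 29, Jul 30, Jul 31, skipping weekends) brings us to Wednesday, 31 July 2030, which is the last day of the consultation period.
The date termination becomes effective: 31 July 2030 + 21 days = 21 August 2030.

21 August 2030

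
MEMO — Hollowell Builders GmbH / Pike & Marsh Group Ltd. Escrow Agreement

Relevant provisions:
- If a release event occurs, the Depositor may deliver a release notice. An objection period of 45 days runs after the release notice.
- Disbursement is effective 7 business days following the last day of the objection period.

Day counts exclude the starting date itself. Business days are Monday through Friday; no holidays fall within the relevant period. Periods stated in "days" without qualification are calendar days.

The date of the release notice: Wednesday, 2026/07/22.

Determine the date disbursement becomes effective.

The last day of the objection period: 45 calendar days after 2026/07/22 is 2026/09/05.
The date disbursement becomes effective: counting 7 business days from Saturday, 2026/09/05 (Sep 7, Sep 8, Sep 9, Sep 10, Sep 11, Sep 14, Sep 15, skipping weekends) reaches Tuesday, 2026/09/15.

2026/09/15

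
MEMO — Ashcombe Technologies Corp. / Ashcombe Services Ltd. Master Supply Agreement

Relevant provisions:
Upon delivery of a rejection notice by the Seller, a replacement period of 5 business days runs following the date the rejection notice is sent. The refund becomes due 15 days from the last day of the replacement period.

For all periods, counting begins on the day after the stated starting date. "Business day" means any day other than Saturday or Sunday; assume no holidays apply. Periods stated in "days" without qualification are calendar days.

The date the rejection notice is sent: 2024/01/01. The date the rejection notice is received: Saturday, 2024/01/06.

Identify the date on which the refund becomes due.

2024/01/23

The last day of the replacement period: 5 business days after Monday, 2024/01/01, skipping weekends — Jan 2, Jan 3, Jan 4, Jan 5, Jan 8 — lands on Monday, 2024/01/08.
The date on which the refund becomes due: 2024/01/08 + 15 days = 2024/01/23.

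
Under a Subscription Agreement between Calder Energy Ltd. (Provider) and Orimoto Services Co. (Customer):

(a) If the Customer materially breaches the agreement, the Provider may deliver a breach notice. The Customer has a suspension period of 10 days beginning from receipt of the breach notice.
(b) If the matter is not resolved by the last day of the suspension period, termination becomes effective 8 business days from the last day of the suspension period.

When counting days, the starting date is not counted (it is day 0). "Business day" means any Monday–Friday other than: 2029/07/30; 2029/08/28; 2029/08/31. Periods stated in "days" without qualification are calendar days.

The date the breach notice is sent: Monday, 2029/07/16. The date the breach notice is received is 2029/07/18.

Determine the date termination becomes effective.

2029/08/09

The last day of the suspension period: 2029/07/18 + 10 days = 2029/07/28.
The date termination becomes effective: counting 8 business days from Saturday, 2029/07/28 (Jul 31, Aug 1, Aug 2, Aug 3, Aug 6, Aug 7, Aug 8, Aug 9, skipping weekends and the listed holiday on Jul 30) reaches Thursday, 2029/08/09.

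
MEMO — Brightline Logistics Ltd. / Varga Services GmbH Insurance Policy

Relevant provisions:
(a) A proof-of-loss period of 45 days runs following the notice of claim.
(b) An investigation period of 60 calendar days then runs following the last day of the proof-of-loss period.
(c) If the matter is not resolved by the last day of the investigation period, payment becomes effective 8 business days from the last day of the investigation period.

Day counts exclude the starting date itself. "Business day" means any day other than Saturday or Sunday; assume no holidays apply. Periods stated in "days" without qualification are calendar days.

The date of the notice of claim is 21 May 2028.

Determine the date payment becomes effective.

The last day of the proof-of-loss period: 21 May 2028 + 45 days = 5 July 2028.
The last day of the investigation period: 5 July 2028 + 60 days = 3 September 2028.
From Sunday, 3 September 2028, 8 business days (Sep 4, Sep 5, Sep 6, Sep 7, Sep 8, Sep 11, Sep 12, Sep 13, skipping weekends) brings us to Wednesday, 13 September 2028, which is the date payment becomes effective.

13 September 2028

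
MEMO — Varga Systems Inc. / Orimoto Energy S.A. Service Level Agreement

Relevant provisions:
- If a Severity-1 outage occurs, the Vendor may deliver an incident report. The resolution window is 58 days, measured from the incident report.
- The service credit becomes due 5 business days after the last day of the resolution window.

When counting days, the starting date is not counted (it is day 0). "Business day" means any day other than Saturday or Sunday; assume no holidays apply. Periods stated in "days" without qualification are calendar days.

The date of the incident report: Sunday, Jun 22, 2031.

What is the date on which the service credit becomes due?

Aug 26, 2031

The last day of the resolution window: Jun 22, 2031 + 58 days = Aug 19, 2031.
The date on which the service credit becomes due: counting 5 business days from Tuesday, Aug 19, 2031 (Aug 20, Aug 21, Aug 22, Aug 25, Aug 26, skipping weekends) reaches Tuesday, Aug 26, 2031.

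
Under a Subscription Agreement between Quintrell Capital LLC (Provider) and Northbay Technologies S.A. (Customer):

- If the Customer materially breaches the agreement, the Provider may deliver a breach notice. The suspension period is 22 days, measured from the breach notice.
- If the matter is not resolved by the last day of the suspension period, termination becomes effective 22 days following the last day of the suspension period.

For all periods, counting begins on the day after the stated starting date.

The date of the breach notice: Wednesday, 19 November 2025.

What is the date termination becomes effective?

2 January 2026

The last day of the suspension period: 22 calendar days after 19 November 2025 is 11 December 2025.
The date termination becomes effective: 22 calendar days after 11 December 2025 is 2 January 2026.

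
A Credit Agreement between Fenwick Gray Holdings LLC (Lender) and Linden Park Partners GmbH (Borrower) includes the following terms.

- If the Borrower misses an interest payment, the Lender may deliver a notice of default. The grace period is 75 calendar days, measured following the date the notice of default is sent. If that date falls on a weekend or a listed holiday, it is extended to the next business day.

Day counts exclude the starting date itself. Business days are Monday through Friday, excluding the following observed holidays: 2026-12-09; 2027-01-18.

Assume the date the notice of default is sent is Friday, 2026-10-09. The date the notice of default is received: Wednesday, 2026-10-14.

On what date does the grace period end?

2026-12-23

The last day of the grace period: 2026-10-09 + 75 days = 2026-12-23. 2026-12-23 is a Wednesday and is not a listed holiday, so no roll-forward applies.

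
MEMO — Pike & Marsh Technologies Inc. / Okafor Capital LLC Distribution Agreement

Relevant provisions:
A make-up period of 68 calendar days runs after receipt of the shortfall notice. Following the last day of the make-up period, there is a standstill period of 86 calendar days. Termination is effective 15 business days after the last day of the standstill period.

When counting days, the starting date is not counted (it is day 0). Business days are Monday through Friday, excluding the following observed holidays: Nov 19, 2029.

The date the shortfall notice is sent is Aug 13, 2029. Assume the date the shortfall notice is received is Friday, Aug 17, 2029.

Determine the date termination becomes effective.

The last day of the make-up period: 68 calendar days after Aug 17, 2029 is Oct 24, 2029.
The last day of the standstill period: 86 calendar days after Oct 24, 2029 is Jan 18, 2030.
The date termination becomes effective: 15 business days after Friday, Jan 18, 2030, skipping weekends — Jan 21, Jan 22, Jan 23, Jan 24, …, Feb 6, Feb 7, Feb 8 — lands on Friday, Feb 8, 2030.

Feb 8, 2030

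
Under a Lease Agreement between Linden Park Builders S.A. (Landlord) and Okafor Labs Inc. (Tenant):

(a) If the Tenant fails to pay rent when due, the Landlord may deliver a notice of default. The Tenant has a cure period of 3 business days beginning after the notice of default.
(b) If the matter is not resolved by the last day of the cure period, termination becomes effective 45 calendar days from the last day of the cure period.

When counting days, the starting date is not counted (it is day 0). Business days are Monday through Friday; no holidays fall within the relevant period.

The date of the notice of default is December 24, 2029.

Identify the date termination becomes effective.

February 10, 2030

The last day of the cure period: counting 3 business days from Monday, December 24, 2029 (Dec 25, Dec 26, Dec 27, skipping weekends) reaches Thursday, December 27, 2029.
Adding 45 calendar days to December 27, 2029 gives February 10, 2030, which is the date termination becomes effective.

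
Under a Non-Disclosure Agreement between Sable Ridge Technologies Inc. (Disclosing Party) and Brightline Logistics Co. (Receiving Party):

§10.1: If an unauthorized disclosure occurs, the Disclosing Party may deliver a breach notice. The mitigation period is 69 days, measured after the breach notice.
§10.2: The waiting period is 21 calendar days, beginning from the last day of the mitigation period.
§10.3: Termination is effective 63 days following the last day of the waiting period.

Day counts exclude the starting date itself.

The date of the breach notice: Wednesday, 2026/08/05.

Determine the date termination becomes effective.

The last day of the mitigation period: 69 calendar days after 2026/08/05 is 2026/10/13.
Adding 21 calendar days to 2026/10/13 gives 2026/11/03, which is the last day of the waiting period.
Adding 63 calendar days to 2026/11/03 gives 2027/01/05, which is the date termination becomes effective.

2027/01/05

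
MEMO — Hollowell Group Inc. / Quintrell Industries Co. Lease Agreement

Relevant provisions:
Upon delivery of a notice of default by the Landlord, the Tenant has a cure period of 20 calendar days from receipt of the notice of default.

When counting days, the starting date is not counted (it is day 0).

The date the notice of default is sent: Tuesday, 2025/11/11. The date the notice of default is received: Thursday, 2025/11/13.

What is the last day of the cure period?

The last day of the cure period: 2025/11/13 + 20 days = 2025/12/03.

2025/12/03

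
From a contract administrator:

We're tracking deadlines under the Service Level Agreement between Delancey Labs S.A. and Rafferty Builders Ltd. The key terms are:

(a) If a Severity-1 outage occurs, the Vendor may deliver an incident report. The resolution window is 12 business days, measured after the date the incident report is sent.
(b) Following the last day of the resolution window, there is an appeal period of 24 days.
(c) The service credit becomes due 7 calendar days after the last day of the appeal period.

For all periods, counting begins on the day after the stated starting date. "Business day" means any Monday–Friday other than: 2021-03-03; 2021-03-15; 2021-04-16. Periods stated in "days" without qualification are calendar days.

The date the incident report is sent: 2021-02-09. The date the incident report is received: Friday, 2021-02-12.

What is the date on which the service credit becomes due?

2021-03-28

The last day of the resolution window: 12 business days after Tuesday, 2021-02-09, skipping weekends — Feb 10, Feb 11, Feb 12, Feb 15, …, Feb 23, Feb 24, Feb 25 — lands on Thursday, 2021-02-25.
The last day of the appeal period: 2021-02-25 + 24 days = 2021-03-21.
The date on which the service credit becomes due: 7 calendar days after 2021-03-21 is 2021-03-28.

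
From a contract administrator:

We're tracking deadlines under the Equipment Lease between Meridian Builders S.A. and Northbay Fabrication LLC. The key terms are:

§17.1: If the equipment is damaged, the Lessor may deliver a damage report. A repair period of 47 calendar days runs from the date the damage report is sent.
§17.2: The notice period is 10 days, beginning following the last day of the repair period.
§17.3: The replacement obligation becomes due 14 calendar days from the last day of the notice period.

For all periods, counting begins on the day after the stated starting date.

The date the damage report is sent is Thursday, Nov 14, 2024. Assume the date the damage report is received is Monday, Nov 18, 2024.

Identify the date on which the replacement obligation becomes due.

Jan 24, 2025

The last day of the repair period: Nov 14, 2024 + 47 days = Dec 31, 2024.
The last day of the notice period: Dec 31, 2024 + 10 days = Jan 10, 2025.
The date on which the replacement obligation becomes due: Jan 10, 2025 + 14 days = Jan 24, 2025.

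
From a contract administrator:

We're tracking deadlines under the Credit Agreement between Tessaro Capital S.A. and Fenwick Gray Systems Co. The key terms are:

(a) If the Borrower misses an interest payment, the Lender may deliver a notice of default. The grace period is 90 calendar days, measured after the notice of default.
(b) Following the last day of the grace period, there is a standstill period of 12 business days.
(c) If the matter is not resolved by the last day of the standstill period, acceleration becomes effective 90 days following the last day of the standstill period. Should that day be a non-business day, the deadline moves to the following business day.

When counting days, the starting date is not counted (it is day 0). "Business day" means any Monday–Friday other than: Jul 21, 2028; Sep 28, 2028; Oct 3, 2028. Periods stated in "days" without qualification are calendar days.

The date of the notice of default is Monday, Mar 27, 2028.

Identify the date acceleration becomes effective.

Adding 90 calendar days to Mar 27, 2028 gives Jun 25, 2028, which is the last day of the grace period.
From Sunday, Jun 25, 2028, 12 business days (Jun 26, Jun 27, Jun 28, Jun 29, …, Jul 7, Jul 10, Jul 11, skipping weekends) brings us to Tuesday, Jul 11, 2028, which is the last day of the standstill period.
The date acceleration becomes effective: Jul 11, 2028 + 90 days = Oct 9, 2028. Oct 9, 2028 is a Monday and is not a listed holiday, so no roll-forward applies.

Oct 9, 2028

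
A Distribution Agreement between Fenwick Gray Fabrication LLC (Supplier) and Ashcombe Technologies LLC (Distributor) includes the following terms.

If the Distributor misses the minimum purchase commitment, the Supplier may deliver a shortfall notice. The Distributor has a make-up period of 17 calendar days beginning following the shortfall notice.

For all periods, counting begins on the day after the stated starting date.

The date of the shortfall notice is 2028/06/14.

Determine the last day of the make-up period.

The last day of the make-up period: 17 calendar days after 2028/06/14 is 2028/07/01.

2028/07/01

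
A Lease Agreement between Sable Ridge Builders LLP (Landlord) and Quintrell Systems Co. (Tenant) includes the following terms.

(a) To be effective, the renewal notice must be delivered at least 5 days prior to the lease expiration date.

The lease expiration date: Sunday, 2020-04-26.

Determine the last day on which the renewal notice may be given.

2020-04-21

Counting back 5 calendar days from 2020-04-26 gives 2020-04-21.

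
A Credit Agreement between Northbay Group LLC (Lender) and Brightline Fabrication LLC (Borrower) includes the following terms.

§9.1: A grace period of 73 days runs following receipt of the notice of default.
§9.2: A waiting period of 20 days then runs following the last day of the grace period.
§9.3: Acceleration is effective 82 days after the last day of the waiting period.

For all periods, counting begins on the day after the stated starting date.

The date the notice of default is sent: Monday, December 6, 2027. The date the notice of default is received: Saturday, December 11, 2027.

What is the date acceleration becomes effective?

June 3, 2028

Adding 73 calendar days to December 11, 2027 gives February 22, 2028, which is the last day of the grace period.
The last day of the waiting period: February 22, 2028 + 20 days = March 13, 2028.
The date acceleration becomes effective: March 13, 2028 + 82 days = June 3, 2028.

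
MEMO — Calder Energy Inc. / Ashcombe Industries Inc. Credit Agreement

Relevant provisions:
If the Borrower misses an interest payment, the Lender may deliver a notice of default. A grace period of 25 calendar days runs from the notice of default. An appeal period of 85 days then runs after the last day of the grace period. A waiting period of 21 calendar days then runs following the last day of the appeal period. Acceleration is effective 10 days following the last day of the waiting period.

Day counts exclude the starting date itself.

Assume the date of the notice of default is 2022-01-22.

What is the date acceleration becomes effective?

The last day of the grace period: 25 calendar days after 2022-01-22 is 2022-02-16.
The last day of the appeal period: 2022-02-16 + 85 days = 2022-05-12.
The last day of the waiting period: 2022-05-12 + 21 days = 2022-06-02.
The date acceleration becomes effective: 2022-06-02 + 10 days = 2022-06-12.

2022-06-12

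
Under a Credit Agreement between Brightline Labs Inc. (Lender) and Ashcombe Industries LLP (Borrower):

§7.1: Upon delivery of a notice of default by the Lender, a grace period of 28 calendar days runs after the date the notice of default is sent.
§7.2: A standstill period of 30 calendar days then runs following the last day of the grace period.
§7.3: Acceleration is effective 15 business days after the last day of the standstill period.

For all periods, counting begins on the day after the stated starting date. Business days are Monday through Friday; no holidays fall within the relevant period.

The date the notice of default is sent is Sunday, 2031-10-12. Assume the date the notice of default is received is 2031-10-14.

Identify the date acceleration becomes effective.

Adding 28 calendar days to 2031-10-12 gives 2031-11-09, which is the last day of the grace period.
The last day of the standstill period: 30 calendar days after 2031-11-09 is 2031-12-09.
The date acceleration becomes effective: counting 15 business days from Tuesday, 2031-12-09 (Dec 10, Dec 11, Dec 12, Dec 15, …, Dec 26, Dec 29, Dec 30, skipping weekends) reaches Tuesday, 2031-12-30.

2031-12-30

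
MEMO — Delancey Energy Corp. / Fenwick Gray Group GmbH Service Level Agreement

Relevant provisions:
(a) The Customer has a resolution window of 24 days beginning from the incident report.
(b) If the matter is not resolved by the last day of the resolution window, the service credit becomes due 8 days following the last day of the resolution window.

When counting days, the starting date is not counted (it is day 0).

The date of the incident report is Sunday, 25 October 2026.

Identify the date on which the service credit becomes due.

26 November 2026

Adding 24 calendar days to 25 October 2026 gives 18 November 2026, which is the last day of the resolution window.
Adding 8 calendar days to 18 November 2026 gives 26 November 2026, which is the date on which the service credit becomes due.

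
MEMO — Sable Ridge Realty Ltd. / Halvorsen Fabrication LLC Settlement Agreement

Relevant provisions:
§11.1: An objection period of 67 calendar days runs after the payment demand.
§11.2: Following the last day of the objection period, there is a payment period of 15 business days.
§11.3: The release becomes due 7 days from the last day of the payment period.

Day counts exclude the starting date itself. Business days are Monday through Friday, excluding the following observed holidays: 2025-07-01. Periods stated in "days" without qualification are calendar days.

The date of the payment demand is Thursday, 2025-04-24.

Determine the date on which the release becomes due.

2025-07-29

The last day of the objection period: 67 calendar days after 2025-04-24 is 2025-06-30.
The last day of the payment period: counting 15 business days from Monday, 2025-06-30 (Jul 2, Jul 3, Jul 4, Jul 7, …, Jul 18, Jul 21, Jul 22, skipping weekends and the listed holiday on Jul 1) reaches Tuesday, 2025-07-22.
The date on which the release becomes due: 7 calendar days after 2025-07-22 is 2025-07-29.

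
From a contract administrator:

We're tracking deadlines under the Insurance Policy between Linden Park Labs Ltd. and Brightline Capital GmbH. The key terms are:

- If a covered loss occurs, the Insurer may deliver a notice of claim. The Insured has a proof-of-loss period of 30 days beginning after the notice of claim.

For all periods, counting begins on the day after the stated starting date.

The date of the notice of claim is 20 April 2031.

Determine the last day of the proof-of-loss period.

20 May 2031

Adding 30 calendar days to 20 April 2031 gives 20 May 2031, which is the last day of the proof-of-loss period.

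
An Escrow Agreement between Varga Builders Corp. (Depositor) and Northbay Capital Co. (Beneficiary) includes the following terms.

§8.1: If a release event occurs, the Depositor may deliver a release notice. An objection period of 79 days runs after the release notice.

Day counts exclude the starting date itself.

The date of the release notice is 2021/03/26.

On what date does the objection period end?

The last day of the objection period: 2021/03/26 + 79 days = 2021/06/13.

2021/06/13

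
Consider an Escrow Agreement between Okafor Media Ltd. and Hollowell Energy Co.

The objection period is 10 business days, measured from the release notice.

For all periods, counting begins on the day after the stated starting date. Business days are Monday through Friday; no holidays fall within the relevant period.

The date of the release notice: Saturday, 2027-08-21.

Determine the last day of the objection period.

2027-09-03

From Saturday, 2027-08-21, 10 business days (Aug 23, Aug 24, Aug 25, Aug 26, Aug 27, Aug 30, Aug 31, Sep 1, Sep 2, Sep 3, skipping weekends) brings us to Friday, 2027-09-03, which is the last day of the objection period.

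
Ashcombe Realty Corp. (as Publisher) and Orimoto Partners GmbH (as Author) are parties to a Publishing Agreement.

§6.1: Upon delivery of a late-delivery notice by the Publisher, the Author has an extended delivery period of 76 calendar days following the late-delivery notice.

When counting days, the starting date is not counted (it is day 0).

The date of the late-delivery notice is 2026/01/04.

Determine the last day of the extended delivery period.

The last day of the extended delivery period: 2026/01/04 + 76 days = 2026/03/21.

2026/03/21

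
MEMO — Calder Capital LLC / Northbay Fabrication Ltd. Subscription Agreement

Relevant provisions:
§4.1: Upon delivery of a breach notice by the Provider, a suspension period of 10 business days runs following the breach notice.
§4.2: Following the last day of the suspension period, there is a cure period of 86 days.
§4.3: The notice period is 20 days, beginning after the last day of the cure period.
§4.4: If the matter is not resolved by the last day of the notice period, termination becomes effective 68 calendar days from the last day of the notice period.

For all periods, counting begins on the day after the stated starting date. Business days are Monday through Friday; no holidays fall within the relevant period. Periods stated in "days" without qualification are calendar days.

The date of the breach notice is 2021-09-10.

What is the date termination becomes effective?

2022-03-17

The last day of the suspension period: 10 business days after Friday, 2021-09-10, skipping weekends — Sep 13, Sep 14, Sep 15, Sep 16, Sep 17, Sep 20, Sep 21, Sep 22, Sep 23, Sep 24 — lands on Friday, 2021-09-24.
The last day of the cure period: 86 calendar days after 2021-09-24 is 2021-12-19.
The last day of the notice period: 2021-12-19 + 20 days = 2022-01-08.
The date termination becomes effective: 68 calendar days after 2022-01-08 is 2022-03-17.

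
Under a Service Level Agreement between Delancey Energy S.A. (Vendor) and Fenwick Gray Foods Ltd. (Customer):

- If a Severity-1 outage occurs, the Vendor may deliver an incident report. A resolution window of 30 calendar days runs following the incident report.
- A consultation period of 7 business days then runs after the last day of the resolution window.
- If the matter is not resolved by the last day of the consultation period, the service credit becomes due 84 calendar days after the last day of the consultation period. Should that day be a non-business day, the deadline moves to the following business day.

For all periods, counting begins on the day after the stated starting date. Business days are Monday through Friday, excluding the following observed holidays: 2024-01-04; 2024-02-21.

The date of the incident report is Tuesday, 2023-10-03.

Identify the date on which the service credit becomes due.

2024-02-05

The last day of the resolution window: 30 calendar days after 2023-10-03 is 2023-11-02.
The last day of the consultation period: 7 business days after Thursday, 2023-11-02, skipping weekends — Nov 3, Nov 6, Nov 7, Nov 8, Nov 9, Nov 10, Nov 13 — lands on Monday, 2023-11-13.
Adding 84 calendar days to 2023-11-13 gives 2024-02-05, which is the date on which the service credit becomes due. 2024-02-05 is a Monday and is not a listed holiday, so no roll-forward applies.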